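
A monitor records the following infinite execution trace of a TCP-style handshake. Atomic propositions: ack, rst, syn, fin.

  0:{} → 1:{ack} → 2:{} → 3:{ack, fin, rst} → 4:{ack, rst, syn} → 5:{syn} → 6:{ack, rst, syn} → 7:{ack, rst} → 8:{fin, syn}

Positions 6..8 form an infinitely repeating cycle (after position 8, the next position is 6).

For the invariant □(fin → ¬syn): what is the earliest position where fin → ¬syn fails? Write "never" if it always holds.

8

Check fin → ¬syn at each position in order: 0 ✓, 1 ✓, 2 ✓, 3 ✓, 4 ✓, 5 ✓, 6 ✓, 7 ✓.
At position 8 the labels are {fin, syn}, so fin → ¬syn is false there. This is the first violation.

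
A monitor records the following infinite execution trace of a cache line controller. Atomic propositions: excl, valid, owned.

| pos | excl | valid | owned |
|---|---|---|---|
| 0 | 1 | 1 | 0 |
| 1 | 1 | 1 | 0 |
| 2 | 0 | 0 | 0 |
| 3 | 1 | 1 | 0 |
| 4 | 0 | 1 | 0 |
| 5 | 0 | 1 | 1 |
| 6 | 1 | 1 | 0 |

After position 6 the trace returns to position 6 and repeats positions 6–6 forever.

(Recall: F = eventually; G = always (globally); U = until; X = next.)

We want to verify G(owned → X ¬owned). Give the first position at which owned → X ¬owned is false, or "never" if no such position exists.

owned → X ¬owned holds at every position 0..6, and those are all the positions the trace ever visits, so the invariant G(owned → X ¬owned) is never violated.

never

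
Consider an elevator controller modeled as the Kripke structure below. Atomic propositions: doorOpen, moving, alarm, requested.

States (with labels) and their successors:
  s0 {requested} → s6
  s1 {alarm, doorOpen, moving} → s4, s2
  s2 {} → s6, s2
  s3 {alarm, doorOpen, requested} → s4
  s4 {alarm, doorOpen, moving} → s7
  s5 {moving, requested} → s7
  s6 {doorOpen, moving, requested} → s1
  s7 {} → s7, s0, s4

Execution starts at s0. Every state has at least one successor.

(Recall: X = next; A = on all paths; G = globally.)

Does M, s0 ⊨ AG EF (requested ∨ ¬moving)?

Yes

States satisfying EF (requested ∨ ¬moving): {s0, s1, s2, s3, s4, s5, s6, s7}.
States satisfying AG EF (requested ∨ ¬moving): {s0, s1, s2, s3, s4, s5, s6, s7}.
Every state reachable from s0 satisfies EF (requested ∨ ¬moving).
s0 ∈ Sat(AG EF (requested ∨ ¬moving)).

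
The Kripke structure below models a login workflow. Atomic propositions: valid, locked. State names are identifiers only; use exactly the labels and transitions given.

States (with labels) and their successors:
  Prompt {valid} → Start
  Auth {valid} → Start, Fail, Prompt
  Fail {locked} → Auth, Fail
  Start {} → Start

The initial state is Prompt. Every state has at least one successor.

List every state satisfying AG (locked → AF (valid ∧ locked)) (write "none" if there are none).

States satisfying locked → AF (valid ∧ locked): {Prompt, Auth, Start}.
States satisfying AG (locked → AF (valid ∧ locked)): {Prompt, Start}.

{Prompt, Start}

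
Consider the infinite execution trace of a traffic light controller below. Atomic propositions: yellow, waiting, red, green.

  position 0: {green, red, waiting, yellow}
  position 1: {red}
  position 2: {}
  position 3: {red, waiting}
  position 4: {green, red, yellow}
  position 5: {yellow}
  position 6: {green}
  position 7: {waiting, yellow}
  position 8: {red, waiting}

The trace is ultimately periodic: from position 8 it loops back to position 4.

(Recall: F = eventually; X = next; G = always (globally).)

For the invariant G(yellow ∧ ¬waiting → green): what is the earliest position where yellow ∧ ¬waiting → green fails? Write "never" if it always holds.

5

Check yellow ∧ ¬waiting → green at each position in order: 0 ✓, 1 ✓, 2 ✓, 3 ✓, 4 ✓.
At position 5 the labels are {yellow}, so yellow ∧ ¬waiting → green is false there. This is the first violation.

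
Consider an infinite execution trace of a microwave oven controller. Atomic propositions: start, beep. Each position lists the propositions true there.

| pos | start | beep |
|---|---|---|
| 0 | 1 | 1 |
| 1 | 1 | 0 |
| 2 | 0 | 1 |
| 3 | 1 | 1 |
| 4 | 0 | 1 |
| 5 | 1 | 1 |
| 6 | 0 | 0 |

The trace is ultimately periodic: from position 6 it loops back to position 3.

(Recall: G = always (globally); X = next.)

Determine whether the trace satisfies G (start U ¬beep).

start U ¬beep must hold at every position from 0 onward. It fails at position 2, so G (start U ¬beep) is false.

Does not hold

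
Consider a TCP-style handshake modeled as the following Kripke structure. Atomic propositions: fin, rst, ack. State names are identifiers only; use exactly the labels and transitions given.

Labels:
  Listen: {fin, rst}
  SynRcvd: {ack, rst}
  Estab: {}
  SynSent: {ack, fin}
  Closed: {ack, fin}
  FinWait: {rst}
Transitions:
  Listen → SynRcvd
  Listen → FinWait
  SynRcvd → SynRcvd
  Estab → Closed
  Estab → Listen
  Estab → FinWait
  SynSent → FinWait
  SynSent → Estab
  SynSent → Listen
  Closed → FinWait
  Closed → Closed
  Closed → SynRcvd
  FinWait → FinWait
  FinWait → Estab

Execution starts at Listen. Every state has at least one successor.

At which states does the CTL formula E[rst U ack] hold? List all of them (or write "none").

States satisfying rst: {Listen, SynRcvd, FinWait}.
States satisfying ack: {SynRcvd, SynSent, Closed}.
States satisfying E[rst U ack]: {Listen, SynRcvd, SynSent, Closed}.

{Listen, SynRcvd, SynSent, Closed}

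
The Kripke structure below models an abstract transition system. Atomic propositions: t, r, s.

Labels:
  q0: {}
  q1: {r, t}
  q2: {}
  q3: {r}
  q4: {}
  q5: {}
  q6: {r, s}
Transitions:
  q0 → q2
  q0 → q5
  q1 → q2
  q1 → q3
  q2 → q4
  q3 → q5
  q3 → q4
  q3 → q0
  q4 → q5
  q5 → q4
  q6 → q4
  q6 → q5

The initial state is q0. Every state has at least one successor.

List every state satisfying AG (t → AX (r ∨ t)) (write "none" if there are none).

{q0, q2, q3, q4, q5, q6}

States satisfying t → AX (r ∨ t): {q0, q2, q3, q4, q5, q6}.
States satisfying AG (t → AX (r ∨ t)): {q0, q2, q3, q4, q5, q6}.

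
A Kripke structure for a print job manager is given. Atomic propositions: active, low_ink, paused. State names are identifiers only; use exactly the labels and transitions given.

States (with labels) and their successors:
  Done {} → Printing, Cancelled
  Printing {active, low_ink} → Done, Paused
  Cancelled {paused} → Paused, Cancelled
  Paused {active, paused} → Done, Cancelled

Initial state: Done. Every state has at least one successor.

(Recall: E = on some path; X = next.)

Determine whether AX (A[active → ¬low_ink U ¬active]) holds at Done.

Violated

States satisfying A[active → ¬low_ink U ¬active]: {Done, Cancelled, Paused}.
States satisfying AX (A[active → ¬low_ink U ¬active]): {Printing, Cancelled, Paused}.
Done ∉ Sat(AX (A[active → ¬low_ink U ¬active])).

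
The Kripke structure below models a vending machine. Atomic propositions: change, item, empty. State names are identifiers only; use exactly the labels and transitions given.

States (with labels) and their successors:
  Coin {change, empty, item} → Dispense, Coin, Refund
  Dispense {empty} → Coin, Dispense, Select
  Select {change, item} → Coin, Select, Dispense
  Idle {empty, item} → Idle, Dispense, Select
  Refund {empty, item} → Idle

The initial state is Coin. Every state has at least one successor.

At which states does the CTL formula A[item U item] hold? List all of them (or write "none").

States satisfying item: {Coin, Select, Idle, Refund}.
States satisfying A[item U item]: {Coin, Select, Idle, Refund}.

{Coin, Select, Idle, Refund}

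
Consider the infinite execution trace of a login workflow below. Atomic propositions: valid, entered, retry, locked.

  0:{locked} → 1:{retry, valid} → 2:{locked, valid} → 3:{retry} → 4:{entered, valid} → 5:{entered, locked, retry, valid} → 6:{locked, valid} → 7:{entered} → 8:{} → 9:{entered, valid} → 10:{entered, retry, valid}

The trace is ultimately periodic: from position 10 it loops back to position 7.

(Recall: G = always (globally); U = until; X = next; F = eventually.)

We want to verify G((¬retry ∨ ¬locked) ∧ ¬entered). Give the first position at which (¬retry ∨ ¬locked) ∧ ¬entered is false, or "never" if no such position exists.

Check (¬retry ∨ ¬locked) ∧ ¬entered at each position in order: 0 ✓, 1 ✓, 2 ✓, 3 ✓.
At position 4 the labels are {entered, valid}, so (¬retry ∨ ¬locked) ∧ ¬entered is false there. This is the first violation.

4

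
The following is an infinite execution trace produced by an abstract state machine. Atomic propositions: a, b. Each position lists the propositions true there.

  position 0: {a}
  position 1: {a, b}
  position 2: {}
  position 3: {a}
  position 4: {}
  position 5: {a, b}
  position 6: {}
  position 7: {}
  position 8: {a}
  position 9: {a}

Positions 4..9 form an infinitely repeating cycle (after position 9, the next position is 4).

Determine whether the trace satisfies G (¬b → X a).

¬b → X a must hold at every position from 0 onward. It fails at position 3, so G (¬b → X a) is false.
Positions where ¬b holds: 0, 2, 3, 4, 6, 7, 8, 9.
Check X a at each: 0→ok, 2→ok, 3→fails, 4→ok, 6→fails, 7→ok, 8→ok, 9→fails.

No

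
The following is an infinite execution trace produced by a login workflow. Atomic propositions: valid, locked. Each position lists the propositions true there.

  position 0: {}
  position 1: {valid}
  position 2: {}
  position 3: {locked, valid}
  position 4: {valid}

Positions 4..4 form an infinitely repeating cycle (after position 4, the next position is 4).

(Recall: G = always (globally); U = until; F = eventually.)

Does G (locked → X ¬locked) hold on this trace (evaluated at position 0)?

locked → X ¬locked holds at every position 0..4, and those are all positions ever visited, so G (locked → X ¬locked) holds.
Positions where locked holds: 3.
Check X ¬locked at each: 3→ok.

Satisfied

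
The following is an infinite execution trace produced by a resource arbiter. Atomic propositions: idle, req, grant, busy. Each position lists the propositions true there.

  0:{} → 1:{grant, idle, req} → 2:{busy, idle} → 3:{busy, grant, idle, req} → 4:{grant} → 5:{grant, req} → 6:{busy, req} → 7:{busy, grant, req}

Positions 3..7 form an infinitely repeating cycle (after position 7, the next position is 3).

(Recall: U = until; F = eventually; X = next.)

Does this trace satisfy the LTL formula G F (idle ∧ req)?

Yes

F (idle ∧ req) holds at every position 0..7, and those are all positions ever visited, so G F (idle ∧ req) holds.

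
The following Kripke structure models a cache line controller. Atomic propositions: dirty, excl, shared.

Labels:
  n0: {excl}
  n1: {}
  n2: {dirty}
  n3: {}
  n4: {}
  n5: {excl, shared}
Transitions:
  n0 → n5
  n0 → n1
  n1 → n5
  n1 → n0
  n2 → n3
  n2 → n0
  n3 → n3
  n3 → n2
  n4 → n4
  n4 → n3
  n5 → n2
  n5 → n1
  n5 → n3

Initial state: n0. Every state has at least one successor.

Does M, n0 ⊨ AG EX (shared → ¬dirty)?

States satisfying EX (shared → ¬dirty): {n0, n1, n2, n3, n4, n5}.
States satisfying AG EX (shared → ¬dirty): {n0, n1, n2, n3, n4, n5}.
Every state reachable from n0 satisfies EX (shared → ¬dirty).
n0 ∈ Sat(AG EX (shared → ¬dirty)).

Holds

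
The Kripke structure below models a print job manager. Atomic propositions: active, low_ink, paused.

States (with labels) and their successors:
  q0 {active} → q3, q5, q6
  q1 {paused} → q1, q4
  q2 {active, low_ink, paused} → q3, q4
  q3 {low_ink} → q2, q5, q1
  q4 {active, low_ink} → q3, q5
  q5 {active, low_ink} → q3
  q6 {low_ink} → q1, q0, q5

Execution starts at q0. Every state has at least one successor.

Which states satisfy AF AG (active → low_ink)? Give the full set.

States satisfying AG (active → low_ink): {q1, q2, q3, q4, q5}.
States satisfying AF AG (active → low_ink): {q1, q2, q3, q4, q5}.

{q1, q2, q3, q4, q5}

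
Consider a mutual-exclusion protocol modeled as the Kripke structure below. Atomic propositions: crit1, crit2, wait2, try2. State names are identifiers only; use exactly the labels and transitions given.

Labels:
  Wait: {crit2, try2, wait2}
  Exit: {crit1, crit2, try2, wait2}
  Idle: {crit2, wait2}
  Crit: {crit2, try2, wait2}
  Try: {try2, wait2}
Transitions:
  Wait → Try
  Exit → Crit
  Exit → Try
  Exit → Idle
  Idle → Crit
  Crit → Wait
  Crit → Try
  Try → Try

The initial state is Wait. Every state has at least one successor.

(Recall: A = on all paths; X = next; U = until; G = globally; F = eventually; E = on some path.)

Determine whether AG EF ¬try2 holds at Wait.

Violated

States satisfying EF ¬try2: {Exit, Idle}.
States satisfying AG EF ¬try2: ∅.
Try is reachable from Wait and violates EF ¬try2, so AG fails at Wait.
Wait ∉ Sat(AG EF ¬try2).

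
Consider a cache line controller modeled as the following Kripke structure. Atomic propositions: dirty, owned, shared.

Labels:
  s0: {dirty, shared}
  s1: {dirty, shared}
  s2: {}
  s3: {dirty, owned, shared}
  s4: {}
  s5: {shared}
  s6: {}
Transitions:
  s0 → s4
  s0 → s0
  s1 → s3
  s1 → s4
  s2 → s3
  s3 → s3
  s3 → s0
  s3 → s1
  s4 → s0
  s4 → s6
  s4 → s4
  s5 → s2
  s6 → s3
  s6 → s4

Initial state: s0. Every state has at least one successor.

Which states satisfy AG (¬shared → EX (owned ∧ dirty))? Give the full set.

States satisfying ¬shared → EX (owned ∧ dirty): {s0, s1, s2, s3, s5, s6}.
States satisfying AG (¬shared → EX (owned ∧ dirty)): ∅.

none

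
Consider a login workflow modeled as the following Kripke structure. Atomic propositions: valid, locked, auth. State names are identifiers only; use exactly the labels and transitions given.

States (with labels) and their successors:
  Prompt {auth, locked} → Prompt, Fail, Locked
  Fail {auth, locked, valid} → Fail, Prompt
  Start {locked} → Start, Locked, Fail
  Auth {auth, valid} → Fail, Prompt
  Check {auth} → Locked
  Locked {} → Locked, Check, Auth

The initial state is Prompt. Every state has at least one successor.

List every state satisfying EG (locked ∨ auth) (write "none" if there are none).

States satisfying locked ∨ auth: {Prompt, Fail, Start, Auth, Check}.
States satisfying EG (locked ∨ auth): {Prompt, Fail, Start, Auth}.

{Prompt, Fail, Start, Auth}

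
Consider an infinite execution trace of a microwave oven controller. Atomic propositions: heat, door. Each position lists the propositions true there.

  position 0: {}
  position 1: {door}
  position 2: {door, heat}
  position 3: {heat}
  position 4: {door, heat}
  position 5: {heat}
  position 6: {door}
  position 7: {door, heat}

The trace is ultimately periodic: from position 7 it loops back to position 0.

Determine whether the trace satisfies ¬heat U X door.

Holds

Walking from position 0: X door first holds at position 0, and ¬heat holds at every earlier position along the way, so ¬heat U X door holds.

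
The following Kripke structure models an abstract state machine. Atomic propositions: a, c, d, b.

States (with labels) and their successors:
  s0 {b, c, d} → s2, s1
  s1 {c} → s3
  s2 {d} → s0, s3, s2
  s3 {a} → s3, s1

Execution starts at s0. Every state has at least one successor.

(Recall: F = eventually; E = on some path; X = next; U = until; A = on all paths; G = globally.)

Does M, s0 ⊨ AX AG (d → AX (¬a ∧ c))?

Violated

States satisfying AG (d → AX (¬a ∧ c)): {s1, s3}.
States satisfying AX AG (d → AX (¬a ∧ c)): {s1, s3}.
s0 ∉ Sat(AX AG (d → AX (¬a ∧ c))).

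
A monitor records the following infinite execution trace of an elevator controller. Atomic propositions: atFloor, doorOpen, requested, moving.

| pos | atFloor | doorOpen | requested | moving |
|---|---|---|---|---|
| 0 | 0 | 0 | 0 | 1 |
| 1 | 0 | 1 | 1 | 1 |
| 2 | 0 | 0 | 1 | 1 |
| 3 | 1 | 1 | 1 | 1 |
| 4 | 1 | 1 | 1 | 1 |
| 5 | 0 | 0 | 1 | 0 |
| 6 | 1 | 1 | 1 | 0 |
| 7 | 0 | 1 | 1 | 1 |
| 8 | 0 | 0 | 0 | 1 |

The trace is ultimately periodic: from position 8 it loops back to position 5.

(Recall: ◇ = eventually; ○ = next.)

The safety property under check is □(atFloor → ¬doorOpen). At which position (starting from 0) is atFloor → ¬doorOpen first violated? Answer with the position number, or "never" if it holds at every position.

3

Check atFloor → ¬doorOpen at each position in order: 0 ✓, 1 ✓, 2 ✓.
At position 3 the labels are {atFloor, doorOpen, moving, requested}, so atFloor → ¬doorOpen is false there. This is the first violation.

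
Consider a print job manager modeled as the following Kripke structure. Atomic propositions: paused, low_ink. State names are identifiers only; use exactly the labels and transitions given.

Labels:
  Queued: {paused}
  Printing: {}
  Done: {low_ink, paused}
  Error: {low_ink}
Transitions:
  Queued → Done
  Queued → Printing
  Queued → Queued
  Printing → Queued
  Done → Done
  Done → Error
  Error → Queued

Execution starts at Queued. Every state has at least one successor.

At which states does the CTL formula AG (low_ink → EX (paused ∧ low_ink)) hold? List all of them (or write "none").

none

States satisfying low_ink → EX (paused ∧ low_ink): {Queued, Printing, Done}.
States satisfying AG (low_ink → EX (paused ∧ low_ink)): ∅.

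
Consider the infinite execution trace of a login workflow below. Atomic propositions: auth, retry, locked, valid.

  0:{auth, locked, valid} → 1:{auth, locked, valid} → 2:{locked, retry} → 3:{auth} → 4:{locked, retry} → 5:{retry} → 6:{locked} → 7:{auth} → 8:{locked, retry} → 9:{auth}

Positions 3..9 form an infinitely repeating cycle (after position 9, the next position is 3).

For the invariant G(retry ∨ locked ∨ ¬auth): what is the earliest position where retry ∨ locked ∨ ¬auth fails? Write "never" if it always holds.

3

Check retry ∨ locked ∨ ¬auth at each position in order: 0 ✓, 1 ✓, 2 ✓.
At position 3 the labels are {auth}, so retry ∨ locked ∨ ¬auth is false there. This is the first violation.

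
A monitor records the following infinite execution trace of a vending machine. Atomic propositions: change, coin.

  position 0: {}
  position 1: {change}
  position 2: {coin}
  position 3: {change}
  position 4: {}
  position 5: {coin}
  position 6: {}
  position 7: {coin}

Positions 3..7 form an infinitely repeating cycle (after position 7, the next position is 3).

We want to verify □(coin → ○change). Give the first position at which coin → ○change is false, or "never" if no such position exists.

5

Check coin → ○change at each position in order: 0 ✓, 1 ✓, 2 ✓, 3 ✓, 4 ✓.
At position 5 the labels are {coin} and the next position 6 has {}, so coin → ○change is false there. This is the first violation.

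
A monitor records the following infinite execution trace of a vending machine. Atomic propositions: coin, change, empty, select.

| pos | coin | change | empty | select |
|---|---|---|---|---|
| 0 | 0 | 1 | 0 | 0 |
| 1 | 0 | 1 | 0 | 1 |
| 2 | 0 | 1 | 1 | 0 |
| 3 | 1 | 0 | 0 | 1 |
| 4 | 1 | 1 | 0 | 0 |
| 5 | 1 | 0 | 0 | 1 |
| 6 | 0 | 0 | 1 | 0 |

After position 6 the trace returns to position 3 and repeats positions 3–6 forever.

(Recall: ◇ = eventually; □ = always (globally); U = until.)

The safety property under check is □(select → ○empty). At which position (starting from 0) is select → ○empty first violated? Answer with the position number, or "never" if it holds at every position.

Check select → ○empty at each position in order: 0 ✓, 1 ✓, 2 ✓.
At position 3 the labels are {coin, select} and the next position 4 has {change, coin}, so select → ○empty is false there. This is the first violation.

3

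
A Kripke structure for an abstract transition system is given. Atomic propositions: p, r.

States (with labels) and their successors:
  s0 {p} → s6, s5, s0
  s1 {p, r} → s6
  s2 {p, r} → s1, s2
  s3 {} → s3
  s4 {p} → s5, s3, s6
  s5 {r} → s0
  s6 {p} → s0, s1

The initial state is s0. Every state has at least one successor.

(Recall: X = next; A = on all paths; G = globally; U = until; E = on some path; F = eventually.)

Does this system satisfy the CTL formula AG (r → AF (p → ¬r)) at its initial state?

States satisfying r → AF (p → ¬r): {s0, s1, s3, s4, s5, s6}.
States satisfying AG (r → AF (p → ¬r)): {s0, s1, s3, s4, s5, s6}.
Every state reachable from s0 satisfies r → AF (p → ¬r).
s0 ∈ Sat(AG (r → AF (p → ¬r))).

Holds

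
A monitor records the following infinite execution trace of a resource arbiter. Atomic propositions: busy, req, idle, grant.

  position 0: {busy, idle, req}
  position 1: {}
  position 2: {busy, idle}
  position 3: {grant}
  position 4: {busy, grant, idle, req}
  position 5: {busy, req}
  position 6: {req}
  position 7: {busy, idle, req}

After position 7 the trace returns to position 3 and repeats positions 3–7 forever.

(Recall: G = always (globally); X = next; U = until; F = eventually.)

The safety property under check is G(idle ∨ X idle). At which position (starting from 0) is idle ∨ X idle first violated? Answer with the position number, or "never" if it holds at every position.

Check idle ∨ X idle at each position in order: 0 ✓, 1 ✓, 2 ✓, 3 ✓, 4 ✓.
At position 5 the labels are {busy, req} and the next position 6 has {req}, so idle ∨ X idle is false there. This is the first violation.

5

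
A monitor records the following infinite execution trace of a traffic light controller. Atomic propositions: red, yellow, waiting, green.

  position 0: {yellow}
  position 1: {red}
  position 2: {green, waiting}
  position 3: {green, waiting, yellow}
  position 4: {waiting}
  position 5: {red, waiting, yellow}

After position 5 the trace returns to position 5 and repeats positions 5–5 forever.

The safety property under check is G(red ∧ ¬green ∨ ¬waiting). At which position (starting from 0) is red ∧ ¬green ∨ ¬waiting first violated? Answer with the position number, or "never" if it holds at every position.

2

Check red ∧ ¬green ∨ ¬waiting at each position in order: 0 ✓, 1 ✓.
At position 2 the labels are {green, waiting}, so red ∧ ¬green ∨ ¬waiting is false there. This is the first violation.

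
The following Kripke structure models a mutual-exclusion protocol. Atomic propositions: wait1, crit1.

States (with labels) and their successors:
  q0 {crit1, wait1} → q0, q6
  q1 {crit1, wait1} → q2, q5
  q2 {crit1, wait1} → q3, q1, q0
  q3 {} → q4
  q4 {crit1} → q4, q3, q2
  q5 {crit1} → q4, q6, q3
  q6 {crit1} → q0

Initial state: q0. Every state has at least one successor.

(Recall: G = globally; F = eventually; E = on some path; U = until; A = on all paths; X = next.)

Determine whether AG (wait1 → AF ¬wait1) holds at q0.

States satisfying wait1 → AF ¬wait1: {q3, q4, q5, q6}.
States satisfying AG (wait1 → AF ¬wait1): ∅.
q0 is reachable from q0 and violates wait1 → AF ¬wait1, so AG fails at q0.
q0 ∉ Sat(AG (wait1 → AF ¬wait1)).

Violated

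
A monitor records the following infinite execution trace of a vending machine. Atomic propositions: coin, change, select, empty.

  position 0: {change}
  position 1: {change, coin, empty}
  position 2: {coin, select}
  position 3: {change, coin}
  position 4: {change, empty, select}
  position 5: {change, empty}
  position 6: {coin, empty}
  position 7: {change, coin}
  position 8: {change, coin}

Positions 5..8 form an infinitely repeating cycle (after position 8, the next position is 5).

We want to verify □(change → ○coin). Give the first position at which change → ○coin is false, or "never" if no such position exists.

Check change → ○coin at each position in order: 0 ✓, 1 ✓, 2 ✓.
At position 3 the labels are {change, coin} and the next position 4 has {change, empty, select}, so change → ○coin is false there. This is the first violation.

3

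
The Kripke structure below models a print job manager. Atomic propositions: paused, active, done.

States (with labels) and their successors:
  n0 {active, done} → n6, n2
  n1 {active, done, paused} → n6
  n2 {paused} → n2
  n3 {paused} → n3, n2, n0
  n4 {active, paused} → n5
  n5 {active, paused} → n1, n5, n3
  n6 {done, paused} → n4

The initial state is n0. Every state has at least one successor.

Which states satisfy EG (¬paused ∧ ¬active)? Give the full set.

none

States satisfying ¬paused ∧ ¬active: ∅.
States satisfying EG (¬paused ∧ ¬active): ∅.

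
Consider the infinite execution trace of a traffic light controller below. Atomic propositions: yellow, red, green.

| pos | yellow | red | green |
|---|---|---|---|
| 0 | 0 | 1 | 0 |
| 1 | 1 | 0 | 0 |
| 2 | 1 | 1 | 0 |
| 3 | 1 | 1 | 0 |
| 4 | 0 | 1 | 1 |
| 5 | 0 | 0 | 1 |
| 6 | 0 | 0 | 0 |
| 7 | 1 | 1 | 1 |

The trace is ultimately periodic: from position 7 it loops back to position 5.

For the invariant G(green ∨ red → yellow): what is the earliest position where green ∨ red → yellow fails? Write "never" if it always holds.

0

At position 0 the labels are {red}, so green ∨ red → yellow is false there. This is the first violation.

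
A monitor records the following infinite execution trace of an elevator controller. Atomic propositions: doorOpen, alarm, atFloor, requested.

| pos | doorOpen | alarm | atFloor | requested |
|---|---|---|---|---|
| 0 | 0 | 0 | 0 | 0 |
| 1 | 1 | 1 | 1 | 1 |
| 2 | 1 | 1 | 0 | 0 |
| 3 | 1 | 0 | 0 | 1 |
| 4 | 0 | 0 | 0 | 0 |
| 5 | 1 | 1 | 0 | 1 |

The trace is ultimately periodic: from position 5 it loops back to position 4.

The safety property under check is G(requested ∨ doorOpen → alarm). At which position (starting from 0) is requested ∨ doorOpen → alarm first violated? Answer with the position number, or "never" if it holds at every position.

Check requested ∨ doorOpen → alarm at each position in order: 0 ✓, 1 ✓, 2 ✓.
At position 3 the labels are {doorOpen, requested}, so requested ∨ doorOpen → alarm is false there. This is the first violation.

3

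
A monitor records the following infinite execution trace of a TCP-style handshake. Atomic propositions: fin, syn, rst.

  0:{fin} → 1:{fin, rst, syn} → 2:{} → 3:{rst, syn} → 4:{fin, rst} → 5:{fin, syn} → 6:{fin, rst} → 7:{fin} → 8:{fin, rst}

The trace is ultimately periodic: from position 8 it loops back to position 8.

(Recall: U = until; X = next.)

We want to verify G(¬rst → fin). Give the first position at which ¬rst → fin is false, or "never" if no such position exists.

Check ¬rst → fin at each position in order: 0 ✓, 1 ✓.
At position 2 the labels are {}, so ¬rst → fin is false there. This is the first violation.

2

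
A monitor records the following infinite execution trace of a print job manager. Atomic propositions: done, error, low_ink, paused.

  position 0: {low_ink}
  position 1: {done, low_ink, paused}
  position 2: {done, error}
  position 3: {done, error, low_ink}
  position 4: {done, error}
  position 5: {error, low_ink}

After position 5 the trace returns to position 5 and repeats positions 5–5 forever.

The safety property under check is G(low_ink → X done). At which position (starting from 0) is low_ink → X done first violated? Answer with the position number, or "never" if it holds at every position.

Check low_ink → X done at each position in order: 0 ✓, 1 ✓, 2 ✓, 3 ✓, 4 ✓.
At position 5 the labels are {error, low_ink} and the next position 5 has {error, low_ink}, so low_ink → X done is false there. This is the first violation.

5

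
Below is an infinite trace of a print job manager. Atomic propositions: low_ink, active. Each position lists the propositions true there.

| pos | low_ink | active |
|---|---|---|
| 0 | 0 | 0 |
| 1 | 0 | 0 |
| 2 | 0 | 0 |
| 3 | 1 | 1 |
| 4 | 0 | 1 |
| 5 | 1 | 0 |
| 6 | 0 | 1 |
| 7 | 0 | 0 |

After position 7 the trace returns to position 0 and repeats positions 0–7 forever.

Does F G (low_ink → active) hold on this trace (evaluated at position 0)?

G (low_ink → active) is false at every position 0..7, so it never becomes true and F G (low_ink → active) fails.

Does not hold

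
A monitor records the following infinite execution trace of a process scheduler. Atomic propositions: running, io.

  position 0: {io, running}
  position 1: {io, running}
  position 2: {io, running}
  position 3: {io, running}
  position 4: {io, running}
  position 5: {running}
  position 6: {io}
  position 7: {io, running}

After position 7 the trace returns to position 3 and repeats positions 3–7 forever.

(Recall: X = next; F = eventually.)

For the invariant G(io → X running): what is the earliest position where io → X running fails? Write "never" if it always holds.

io → X running holds at every position 0..7, and those are all the positions the trace ever visits, so the invariant G(io → X running) is never violated.

never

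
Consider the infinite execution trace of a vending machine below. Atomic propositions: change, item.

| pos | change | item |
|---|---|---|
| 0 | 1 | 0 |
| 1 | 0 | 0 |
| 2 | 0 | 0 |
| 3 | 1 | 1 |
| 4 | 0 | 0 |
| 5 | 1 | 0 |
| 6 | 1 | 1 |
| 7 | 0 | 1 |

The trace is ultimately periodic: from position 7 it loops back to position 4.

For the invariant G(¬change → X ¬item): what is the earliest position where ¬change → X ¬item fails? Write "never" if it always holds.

2

Check ¬change → X ¬item at each position in order: 0 ✓, 1 ✓.
At position 2 the labels are {} and the next position 3 has {change, item}, so ¬change → X ¬item is false there. This is the first violation.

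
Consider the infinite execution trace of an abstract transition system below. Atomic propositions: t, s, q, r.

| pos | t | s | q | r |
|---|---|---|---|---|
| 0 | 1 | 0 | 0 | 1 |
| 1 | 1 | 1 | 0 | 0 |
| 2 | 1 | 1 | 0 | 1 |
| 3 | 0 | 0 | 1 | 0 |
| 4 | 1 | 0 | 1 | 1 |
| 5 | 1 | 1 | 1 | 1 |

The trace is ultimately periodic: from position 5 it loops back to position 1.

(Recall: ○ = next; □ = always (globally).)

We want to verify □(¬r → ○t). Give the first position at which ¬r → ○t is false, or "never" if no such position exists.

never

¬r → ○t holds at every position 0..5, and those are all the positions the trace ever visits, so the invariant □(¬r → ○t) is never violated.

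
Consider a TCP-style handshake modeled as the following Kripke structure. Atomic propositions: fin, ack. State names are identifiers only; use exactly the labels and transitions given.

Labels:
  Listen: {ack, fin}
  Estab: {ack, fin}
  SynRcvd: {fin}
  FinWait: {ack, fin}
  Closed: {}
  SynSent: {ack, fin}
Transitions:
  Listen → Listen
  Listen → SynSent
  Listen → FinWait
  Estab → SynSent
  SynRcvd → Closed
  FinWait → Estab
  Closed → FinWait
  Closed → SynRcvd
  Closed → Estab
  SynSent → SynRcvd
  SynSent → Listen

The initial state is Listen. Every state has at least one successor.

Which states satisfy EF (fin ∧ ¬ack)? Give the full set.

States satisfying fin ∧ ¬ack: {SynRcvd}.
States satisfying EF (fin ∧ ¬ack): {Listen, Estab, SynRcvd, FinWait, Closed, SynSent}.

{Listen, Estab, SynRcvd, FinWait, Closed, SynSent}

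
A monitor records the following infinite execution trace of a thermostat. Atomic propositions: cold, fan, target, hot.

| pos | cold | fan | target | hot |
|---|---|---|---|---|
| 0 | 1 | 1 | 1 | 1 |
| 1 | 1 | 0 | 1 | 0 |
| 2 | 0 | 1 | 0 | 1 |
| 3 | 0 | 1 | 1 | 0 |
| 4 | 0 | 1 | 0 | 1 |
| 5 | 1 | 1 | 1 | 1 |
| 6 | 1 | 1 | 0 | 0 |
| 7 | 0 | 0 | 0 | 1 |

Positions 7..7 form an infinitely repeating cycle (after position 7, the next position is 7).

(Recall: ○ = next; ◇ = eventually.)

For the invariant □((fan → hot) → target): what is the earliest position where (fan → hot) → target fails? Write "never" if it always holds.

Check (fan → hot) → target at each position in order: 0 ✓, 1 ✓.
At position 2 the labels are {fan, hot}, so (fan → hot) → target is false there. This is the first violation.

2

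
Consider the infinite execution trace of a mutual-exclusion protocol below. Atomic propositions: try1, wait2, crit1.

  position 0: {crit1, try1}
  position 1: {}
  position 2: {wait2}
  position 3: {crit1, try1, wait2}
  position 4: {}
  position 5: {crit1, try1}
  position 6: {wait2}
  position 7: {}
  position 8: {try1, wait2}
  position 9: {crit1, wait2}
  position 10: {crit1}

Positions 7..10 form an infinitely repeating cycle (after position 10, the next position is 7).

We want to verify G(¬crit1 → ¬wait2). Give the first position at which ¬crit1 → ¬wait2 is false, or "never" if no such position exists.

Check ¬crit1 → ¬wait2 at each position in order: 0 ✓, 1 ✓.
At position 2 the labels are {wait2}, so ¬crit1 → ¬wait2 is false there. This is the first violation.

2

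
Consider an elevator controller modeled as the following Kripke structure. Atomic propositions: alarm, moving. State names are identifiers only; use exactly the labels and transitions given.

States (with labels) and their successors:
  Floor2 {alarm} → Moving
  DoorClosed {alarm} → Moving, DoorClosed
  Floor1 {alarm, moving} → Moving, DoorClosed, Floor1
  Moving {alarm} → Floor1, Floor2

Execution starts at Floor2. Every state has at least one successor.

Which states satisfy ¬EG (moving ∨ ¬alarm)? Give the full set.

States satisfying moving ∨ ¬alarm: {Floor1}.
States satisfying EG (moving ∨ ¬alarm): {Floor1}.
States satisfying ¬EG (moving ∨ ¬alarm): {Floor2, DoorClosed, Moving}.

{Floor2, DoorClosed, Moving}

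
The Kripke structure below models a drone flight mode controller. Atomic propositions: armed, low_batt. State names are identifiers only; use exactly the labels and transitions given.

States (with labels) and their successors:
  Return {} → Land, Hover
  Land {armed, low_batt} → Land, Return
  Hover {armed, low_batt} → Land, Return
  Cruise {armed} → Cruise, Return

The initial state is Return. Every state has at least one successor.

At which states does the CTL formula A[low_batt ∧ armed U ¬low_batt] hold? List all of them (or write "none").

{Return, Cruise}

States satisfying low_batt ∧ armed: {Land, Hover}.
States satisfying ¬low_batt: {Return, Cruise}.
States satisfying A[low_batt ∧ armed U ¬low_batt]: {Return, Cruise}.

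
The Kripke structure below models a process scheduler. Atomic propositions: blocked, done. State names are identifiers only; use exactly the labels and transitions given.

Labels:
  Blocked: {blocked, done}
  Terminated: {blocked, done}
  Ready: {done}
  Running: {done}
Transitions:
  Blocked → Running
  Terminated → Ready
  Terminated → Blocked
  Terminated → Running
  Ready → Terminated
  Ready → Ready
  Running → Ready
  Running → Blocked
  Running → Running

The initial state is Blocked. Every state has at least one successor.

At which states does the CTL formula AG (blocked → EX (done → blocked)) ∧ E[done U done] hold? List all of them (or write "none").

none

States satisfying blocked → EX (done → blocked): {Terminated, Ready, Running}.
States satisfying AG (blocked → EX (done → blocked)): ∅.
States satisfying done: {Blocked, Terminated, Ready, Running}.
States satisfying E[done U done]: {Blocked, Terminated, Ready, Running}.
States satisfying AG (blocked → EX (done → blocked)) ∧ E[done U done]: ∅.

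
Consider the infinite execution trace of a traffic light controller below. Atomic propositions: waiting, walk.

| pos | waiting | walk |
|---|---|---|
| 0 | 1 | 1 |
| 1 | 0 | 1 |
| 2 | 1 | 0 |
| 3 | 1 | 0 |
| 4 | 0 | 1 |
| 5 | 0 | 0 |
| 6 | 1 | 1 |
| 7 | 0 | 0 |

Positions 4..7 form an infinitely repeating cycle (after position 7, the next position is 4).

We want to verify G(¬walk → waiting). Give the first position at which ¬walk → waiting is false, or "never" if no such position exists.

Check ¬walk → waiting at each position in order: 0 ✓, 1 ✓, 2 ✓, 3 ✓, 4 ✓.
At position 5 the labels are {}, so ¬walk → waiting is false there. This is the first violation.

5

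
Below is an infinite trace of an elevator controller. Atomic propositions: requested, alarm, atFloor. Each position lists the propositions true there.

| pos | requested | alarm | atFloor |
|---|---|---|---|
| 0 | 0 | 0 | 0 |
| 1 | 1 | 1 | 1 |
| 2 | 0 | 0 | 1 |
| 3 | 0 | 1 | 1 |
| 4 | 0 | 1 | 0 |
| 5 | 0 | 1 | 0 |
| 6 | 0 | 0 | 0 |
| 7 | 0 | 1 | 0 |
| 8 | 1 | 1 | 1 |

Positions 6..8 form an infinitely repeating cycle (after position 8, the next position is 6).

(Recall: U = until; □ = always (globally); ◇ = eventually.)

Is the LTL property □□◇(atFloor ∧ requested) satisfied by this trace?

Yes

□◇(atFloor ∧ requested) holds at every position 0..8, and those are all positions ever visited, so □□◇(atFloor ∧ requested) holds.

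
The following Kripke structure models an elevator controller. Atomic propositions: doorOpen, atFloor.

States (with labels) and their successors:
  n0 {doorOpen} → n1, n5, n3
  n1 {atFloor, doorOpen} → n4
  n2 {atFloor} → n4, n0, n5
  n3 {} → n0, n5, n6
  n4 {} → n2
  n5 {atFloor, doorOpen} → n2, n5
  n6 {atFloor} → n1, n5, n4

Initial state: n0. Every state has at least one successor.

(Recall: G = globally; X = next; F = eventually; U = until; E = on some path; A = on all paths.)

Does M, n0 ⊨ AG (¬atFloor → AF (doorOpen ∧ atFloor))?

Does not hold

States satisfying ¬atFloor → AF (doorOpen ∧ atFloor): {n1, n2, n5, n6}.
States satisfying AG (¬atFloor → AF (doorOpen ∧ atFloor)): ∅.
n0 is reachable from n0 and violates ¬atFloor → AF (doorOpen ∧ atFloor), so AG fails at n0.
n0 ∉ Sat(AG (¬atFloor → AF (doorOpen ∧ atFloor))).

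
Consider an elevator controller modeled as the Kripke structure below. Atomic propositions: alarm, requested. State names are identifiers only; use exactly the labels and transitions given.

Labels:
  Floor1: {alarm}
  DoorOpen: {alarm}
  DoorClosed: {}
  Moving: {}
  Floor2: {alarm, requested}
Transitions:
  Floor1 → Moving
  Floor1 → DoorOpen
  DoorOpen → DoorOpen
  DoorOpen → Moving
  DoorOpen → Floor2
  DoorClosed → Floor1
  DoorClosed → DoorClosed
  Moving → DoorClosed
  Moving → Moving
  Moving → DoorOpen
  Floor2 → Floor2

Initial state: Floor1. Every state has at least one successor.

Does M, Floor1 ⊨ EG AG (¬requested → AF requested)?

Does not hold

States satisfying AG (¬requested → AF requested): {Floor2}.
States satisfying EG AG (¬requested → AF requested): {Floor2}.
No suitable path/successor from Floor1 witnesses the formula.
Floor1 ∉ Sat(EG AG (¬requested → AF requested)).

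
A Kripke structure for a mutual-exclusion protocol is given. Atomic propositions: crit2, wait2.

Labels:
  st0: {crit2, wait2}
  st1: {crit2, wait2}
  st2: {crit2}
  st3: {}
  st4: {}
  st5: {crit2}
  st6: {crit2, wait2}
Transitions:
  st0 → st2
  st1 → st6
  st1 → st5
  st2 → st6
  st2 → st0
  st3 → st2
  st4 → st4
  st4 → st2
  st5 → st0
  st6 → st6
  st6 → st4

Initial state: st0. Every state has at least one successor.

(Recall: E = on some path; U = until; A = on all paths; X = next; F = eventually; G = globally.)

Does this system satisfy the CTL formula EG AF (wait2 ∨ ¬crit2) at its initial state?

Holds

States satisfying AF (wait2 ∨ ¬crit2): {st0, st1, st2, st3, st4, st5, st6}.
States satisfying EG AF (wait2 ∨ ¬crit2): {st0, st1, st2, st3, st4, st5, st6}.
st0 ∈ Sat(EG AF (wait2 ∨ ¬crit2)).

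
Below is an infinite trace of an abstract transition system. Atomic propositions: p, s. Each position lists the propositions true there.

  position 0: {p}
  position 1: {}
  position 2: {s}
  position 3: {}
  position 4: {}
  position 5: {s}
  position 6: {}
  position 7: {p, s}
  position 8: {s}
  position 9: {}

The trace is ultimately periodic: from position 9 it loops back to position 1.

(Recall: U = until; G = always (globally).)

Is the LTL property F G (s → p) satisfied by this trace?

G (s → p) is false at every position 0..9, so it never becomes true and F G (s → p) fails.

Violated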